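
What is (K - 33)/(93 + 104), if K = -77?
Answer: -110/197 ≈ -0.55838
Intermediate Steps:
(K - 33)/(93 + 104) = (-77 - 33)/(93 + 104) = -110/197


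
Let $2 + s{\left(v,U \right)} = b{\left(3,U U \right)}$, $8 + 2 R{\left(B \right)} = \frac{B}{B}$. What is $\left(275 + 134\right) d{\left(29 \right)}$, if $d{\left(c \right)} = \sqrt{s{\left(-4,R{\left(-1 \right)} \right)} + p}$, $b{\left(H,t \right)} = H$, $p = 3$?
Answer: $818$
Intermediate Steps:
$R{\left(B \right)} = - \frac{7}{2}$ ($R{\left(B \right)} = -4 + \frac{B \frac{1}{B}}{2} = -4 + \frac{1}{2} \cdot 1 = -4 + \frac{1}{2} = - \frac{7}{2}$)
$s{\left(v,U \right)} = 1$ ($s{\left(v,U \right)} = -2 + 3 = 1$)
$d{\left(c \right)} = 2$ ($d{\left(c \right)} = \sqrt{1 + 3} = \sqrt{4} = 2$)
$\left(275 + 134\right) d{\left(29 \right)} = \left(275 + 134\right) 2 = 409 \cdot 2 = 818$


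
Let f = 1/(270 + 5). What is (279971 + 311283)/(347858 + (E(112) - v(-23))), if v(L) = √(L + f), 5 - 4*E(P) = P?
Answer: 301629706235000/177446981799353 + 94600640*I*√17391/532340945398059 ≈ 1.6998 + 2.3435e-5*I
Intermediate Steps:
f = 1/275 ≈ 0.0036364
E(P) = 5/4 - P/4
v(L) = √(1/275 + L) (v(L) = √(L + 1/275) = √(1/275 + L))
(279971 + 311283)/(347858 + (E(112) - v(-23))) = (279971 + 311283)/(347858 + ((5/4 - ¼*112) - √(11 + 3025*(-23))/55)) = 591254/(347858 + ((5/4 - 28) - √(11 - 69575)/55)) = 591254/(347858 + (-107/4 - √(-69564)/55)) = 591254/(347858 + (-107/4 - 2*I*√17391/55)) = 591254/(1391325/4 - 2*I*√17391/55)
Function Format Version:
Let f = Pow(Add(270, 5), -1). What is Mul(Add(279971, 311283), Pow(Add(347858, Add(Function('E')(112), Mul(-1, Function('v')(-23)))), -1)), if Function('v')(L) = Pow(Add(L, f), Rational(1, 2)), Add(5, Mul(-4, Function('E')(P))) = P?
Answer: Add(Rational(301629706235000, 177446981799353), Mul(Rational(94600640, 532340945398059), I, Pow(17391, Rational(1, 2)))) ≈ Add(1.6998, Mul(2.3435e-5, I))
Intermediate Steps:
f = Rational(1, 275) (f = Pow(275, -1) = Rational(1, 275) ≈ 0.0036364)
Function('E')(P) = Add(Rational(5, 4), Mul(Rational(-1, 4), P))
Function('v')(L) = Pow(Add(Rational(1, 275), L), Rational(1, 2)) (Function('v')(L) = Pow(Add(L, Rational(1, 275)), Rational(1, 2)) = Pow(Add(Rational(1, 275), L), Rational(1, 2)))
Mul(Add(279971, 311283), Pow(Add(347858, Add(Function('E')(112), Mul(-1, Function('v')(-23)))), -1)) = Mul(Add(279971, 311283), Pow(Add(347858, Add(Add(Rational(5, 4), Mul(Rational(-1, 4), 112)), Mul(-1, Mul(Rational(1, 55), Pow(Add(11, Mul(3025, -23)), Rational(1, 2)))))), -1)) = Mul(591254, Pow(Add(347858, Add(Add(Rational(5, 4), -28), Mul(-1, Mul(Rational(1, 55), Pow(Add(11, -69575), Rational(1, 2)))))), -1)) = Mul(591254, Pow(Add(347858, Add(Rational(-107, 4), Mul(-1, Mul(Rational(1, 55), Pow(-69564, Rational(1, 2)))))), -1)) = Mul(591254, Pow(Add(347858, Add(Rational(-107, 4), Mul(-1, Mul(Rational(1, 55), Mul(2, I, Pow(17391, Rational(1, 2))))))), -1)) = Mul(591254, Pow(Add(347858, Add(Rational(-107, 4), Mul(-1, Mul(Rational(2, 55), I, Pow(17391, Rational(1, 2)))))), -1)) = Mul(591254, Pow(Add(347858, Add(Rational(-107, 4), Mul(Rational(-2, 55), I, Pow(17391, Rational(1, 2))))), -1)) = Mul(591254, Pow(Add(Rational(1391325, 4), Mul(Rational(-2, 55), I, Pow(17391, Rational(1, 2)))), -1))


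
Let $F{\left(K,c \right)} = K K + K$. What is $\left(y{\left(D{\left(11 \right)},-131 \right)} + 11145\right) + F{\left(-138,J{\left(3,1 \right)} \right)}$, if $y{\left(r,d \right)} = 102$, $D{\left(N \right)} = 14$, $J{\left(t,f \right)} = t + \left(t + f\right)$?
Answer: $30153$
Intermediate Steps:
$J{\left(t,f \right)} = f + 2 t$ ($J{\left(t,f \right)} = t + \left(f + t\right) = f + 2 t$)
$F{\left(K,c \right)} = K + K^{2}$ ($F{\left(K,c \right)} = K^{2} + K = K + K^{2}$)
$\left(y{\left(D{\left(11 \right)},-131 \right)} + 11145\right) + F{\left(-138,J{\left(3,1 \right)} \right)} = \left(102 + 11145\right) - 138 \left(1 - 138\right) = 11247 - -18906 = 11247 + 18906 = 30153$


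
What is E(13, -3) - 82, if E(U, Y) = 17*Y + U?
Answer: -120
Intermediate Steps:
E(U, Y) = U + 17*Y
E(13, -3) - 82 = (13 + 17*(-3)) - 82 = (13 - 51) - 82 = -38 - 82 = -120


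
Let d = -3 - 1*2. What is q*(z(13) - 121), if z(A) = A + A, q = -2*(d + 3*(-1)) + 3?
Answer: -1805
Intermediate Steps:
d = -5 (d = -3 - 2 = -5)
q = 19 (q = -2*(-5 + 3*(-1)) + 3 = -2*(-5 - 3) + 3 = -2*(-8) + 3 = 16 + 3 = 19)
z(A) = 2*A
q*(z(13) - 121) = 19*(2*13 - 121) = 19*(26 - 121) = 19*(-95) = -1805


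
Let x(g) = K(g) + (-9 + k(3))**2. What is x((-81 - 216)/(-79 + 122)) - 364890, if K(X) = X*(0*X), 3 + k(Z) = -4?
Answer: -364634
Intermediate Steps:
k(Z) = -7 (k(Z) = -3 - 4 = -7)
K(X) = 0 (K(X) = X*0 = 0)
x(g) = 256 (x(g) = 0 + (-9 - 7)**2 = 0 + (-16)**2 = 0 + 256 = 256)
x((-81 - 216)/(-79 + 122)) - 364890 = 256 - 364890 = -364634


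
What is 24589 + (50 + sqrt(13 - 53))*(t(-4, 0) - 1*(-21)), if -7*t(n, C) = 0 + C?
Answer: 25639 + 42*I*sqrt(10) ≈ 25639.0 + 132.82*I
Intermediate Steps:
t(n, C) = -C/7 (t(n, C) = -(0 + C)/7 = -C/7)
24589 + (50 + sqrt(13 - 53))*(t(-4, 0) - 1*(-21)) = 24589 + (50 + sqrt(13 - 53))*(-1/7*0 - 1*(-21)) = 24589 + (50 + sqrt(-40))*(0 + 21) = 24589 + (50 + 2*I*sqrt(10))*21 = 24589 + (1050 + 42*I*sqrt(10)) = 25639 + 42*I*sqrt(10)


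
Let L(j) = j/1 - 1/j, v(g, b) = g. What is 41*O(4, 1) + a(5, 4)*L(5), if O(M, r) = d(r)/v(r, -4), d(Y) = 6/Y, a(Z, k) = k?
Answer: 1326/5 ≈ 265.20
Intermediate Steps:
L(j) = j - 1/j (L(j) = j*1 - 1/j = j - 1/j)
O(M, r) = 6/r² (O(M, r) = (6/r)/r = 6/r²)
41*O(4, 1) + a(5, 4)*L(5) = 41*(6/1²) + 4*(5 - 1/5) = 41*(6*1) + 4*(5 - 1*⅕) = 41*6 + 4*(5 - ⅕) = 246 + 4*(24/5) = 246 + 96/5 = 1326/5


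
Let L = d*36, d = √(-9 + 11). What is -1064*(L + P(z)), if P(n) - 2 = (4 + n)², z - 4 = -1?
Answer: -54264 - 38304*√2 ≈ -1.0843e+5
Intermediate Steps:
z = 3 (z = 4 - 1 = 3)
d = √2 ≈ 1.4142
P(n) = 2 + (4 + n)²
L = 36*√2 (L = √2*36 = 36*√2 ≈ 50.912)
-1064*(L + P(z)) = -1064*(36*√2 + (2 + (4 + 3)²)) = -1064*(36*√2 + (2 + 7²)) = -1064*(36*√2 + (2 + 49)) = -1064*(36*√2 + 51) = -1064*(51 + 36*√2) = -54264 - 38304*√2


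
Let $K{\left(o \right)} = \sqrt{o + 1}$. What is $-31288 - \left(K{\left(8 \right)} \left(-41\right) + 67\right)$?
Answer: $-31232$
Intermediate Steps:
$K{\left(o \right)} = \sqrt{1 + o}$
$-31288 - \left(K{\left(8 \right)} \left(-41\right) + 67\right) = -31288 - \left(\sqrt{1 + 8} \left(-41\right) + 67\right) = -31288 - \left(\sqrt{9} \left(-41\right) + 67\right) = -31288 - \left(3 \left(-41\right) + 67\right) = -31288 - \left(-123 + 67\right) = -31288 - -56 = -31288 + 56 = -31232$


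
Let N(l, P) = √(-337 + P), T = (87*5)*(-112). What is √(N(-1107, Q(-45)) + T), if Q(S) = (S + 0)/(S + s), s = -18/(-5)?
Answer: √(-25772880 + 23*I*√177698)/23 ≈ 0.041517 + 220.73*I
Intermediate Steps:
s = 18/5 (s = -18*(-⅕) = 18/5 ≈ 3.6000)
T = -48720 (T = 435*(-112) = -48720)
Q(S) = S/(18/5 + S) (Q(S) = (S + 0)/(S + 18/5) = S/(18/5 + S))
√(N(-1107, Q(-45)) + T) = √(√(-337 + 5*(-45)/(18 + 5*(-45))) - 48720) = √(√(-337 + 5*(-45)/(18 - 225)) - 48720) = √(√(-337 + 5*(-45)/(-207)) - 48720) = √(√(-337 + 5*(-45)*(-1/207)) - 48720) = √(√(-337 + 25/23) - 48720) = √(√(-7726/23) - 48720) = √(I*√177698/23 - 48720) = √(-48720 + I*√177698/23)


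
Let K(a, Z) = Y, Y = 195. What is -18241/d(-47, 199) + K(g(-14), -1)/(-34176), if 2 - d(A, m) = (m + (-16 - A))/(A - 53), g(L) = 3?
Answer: -2078017515/489856 ≈ -4242.1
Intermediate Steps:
d(A, m) = 2 - (-16 + m - A)/(-53 + A) (d(A, m) = 2 - (m + (-16 - A))/(A - 53) = 2 - (-16 + m - A)/(-53 + A))
K(a, Z) = 195
-18241/d(-47, 199) + K(g(-14), -1)/(-34176) = -18241*(-53 - 47)/(-90 - 1*199 + 3*(-47)) + 195/(-34176) = -18241*(-100/(-90 - 199 - 141)) + 195*(-1/34176) = -18241/((-1/100*(-430))) - 65/11392 = -18241/43/10 - 65/11392 = -18241*10/43 - 65/11392 = -182410/43 - 65/11392 = -2078017515/489856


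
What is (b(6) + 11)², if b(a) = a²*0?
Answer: 121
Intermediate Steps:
b(a) = 0
(b(6) + 11)² = (0 + 11)² = 11² = 121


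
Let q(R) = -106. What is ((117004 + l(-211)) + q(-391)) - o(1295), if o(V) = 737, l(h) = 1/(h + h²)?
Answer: 5147093911/44310 ≈ 1.1616e+5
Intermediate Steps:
((117004 + l(-211)) + q(-391)) - o(1295) = ((117004 + 1/((-211)*(1 - 211))) - 106) - 1*737 = ((117004 - 1/211/(-210)) - 106) - 737 = ((117004 - 1/211*(-1/210)) - 106) - 737 = ((117004 + 1/44310) - 106) - 737 = (5184447241/44310 - 106) - 737 = 5179750381/44310 - 737 = 5147093911/44310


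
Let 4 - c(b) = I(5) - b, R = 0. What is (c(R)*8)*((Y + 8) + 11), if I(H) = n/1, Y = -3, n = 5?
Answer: -128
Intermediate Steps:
I(H) = 5 (I(H) = 5/1 = 5*1 = 5)
c(b) = -1 + b (c(b) = 4 - (5 - b) = 4 + (-5 + b) = -1 + b)
(c(R)*8)*((Y + 8) + 11) = ((-1 + 0)*8)*((-3 + 8) + 11) = (-1*8)*(5 + 11) = -8*16 = -128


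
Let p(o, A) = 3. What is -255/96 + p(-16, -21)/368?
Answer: -1949/736 ≈ -2.6481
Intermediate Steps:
-255/96 + p(-16, -21)/368 = -255/96 + 3/368 = -255*1/96 + 3*(1/368) = -85/32 + 3/368 = -1949/736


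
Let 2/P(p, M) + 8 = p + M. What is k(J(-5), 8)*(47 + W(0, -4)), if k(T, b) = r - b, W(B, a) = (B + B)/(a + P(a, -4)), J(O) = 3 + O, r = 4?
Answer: -188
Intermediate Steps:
P(p, M) = 2/(-8 + M + p) (P(p, M) = 2/(-8 + (p + M)) = 2/(-8 + (M + p)) = 2/(-8 + M + p))
W(B, a) = 2*B/(a + 2/(-12 + a)) (W(B, a) = (B + B)/(a + 2/(-8 - 4 + a)) = (2*B)/(a + 2/(-12 + a)) = 2*B/(a + 2/(-12 + a)))
k(T, b) = 4 - b
k(J(-5), 8)*(47 + W(0, -4)) = (4 - 1*8)*(47 + 2*0*(-12 - 4)/(2 - 4*(-12 - 4))) = (4 - 8)*(47 + 2*0*(-16)/(2 - 4*(-16))) = -4*(47 + 2*0*(-16)/(2 + 64)) = -4*(47 + 2*0*(-16)/66) = -4*(47 + 2*0*(1/66)*(-16)) = -4*(47 + 0) = -4*47 = -188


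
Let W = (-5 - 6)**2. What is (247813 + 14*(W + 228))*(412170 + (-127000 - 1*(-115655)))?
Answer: 101288076675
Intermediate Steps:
W = 121 (W = (-11)**2 = 121)
(247813 + 14*(W + 228))*(412170 + (-127000 - 1*(-115655))) = (247813 + 14*(121 + 228))*(412170 + (-127000 - 1*(-115655))) = (247813 + 14*349)*(412170 + (-127000 + 115655)) = (247813 + 4886)*(412170 - 11345) = 252699*400825 = 101288076675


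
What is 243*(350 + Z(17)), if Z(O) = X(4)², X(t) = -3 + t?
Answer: 85293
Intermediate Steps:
Z(O) = 1 (Z(O) = (-3 + 4)² = 1² = 1)
243*(350 + Z(17)) = 243*(350 + 1) = 243*351 = 85293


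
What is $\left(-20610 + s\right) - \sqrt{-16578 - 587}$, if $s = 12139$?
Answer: $-8471 - i \sqrt{17165} \approx -8471.0 - 131.02 i$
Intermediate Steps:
$\left(-20610 + s\right) - \sqrt{-16578 - 587} = \left(-20610 + 12139\right) - \sqrt{-16578 - 587} = -8471 - \sqrt{-17165} = -8471 - i \sqrt{17165}$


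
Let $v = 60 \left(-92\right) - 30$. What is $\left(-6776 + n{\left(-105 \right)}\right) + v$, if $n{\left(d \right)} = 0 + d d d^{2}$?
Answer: $121538299$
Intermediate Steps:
$v = -5550$ ($v = -5520 - 30 = -5550$)
$n{\left(d \right)} = d^{4}$ ($n{\left(d \right)} = 0 + d d^{3} = 0 + d^{4} = d^{4}$)
$\left(-6776 + n{\left(-105 \right)}\right) + v = \left(-6776 + \left(-105\right)^{4}\right) - 5550 = \left(-6776 + 121550625\right) - 5550 = 121543849 - 5550 = 121538299$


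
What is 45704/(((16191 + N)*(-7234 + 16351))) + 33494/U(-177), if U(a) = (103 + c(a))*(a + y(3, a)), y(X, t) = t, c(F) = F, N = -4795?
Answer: 105951257/82837062 ≈ 1.2790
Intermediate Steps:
U(a) = 2*a*(103 + a) (U(a) = (103 + a)*(a + a) = (103 + a)*(2*a) = 2*a*(103 + a))
45704/(((16191 + N)*(-7234 + 16351))) + 33494/U(-177) = 45704/(((16191 - 4795)*(-7234 + 16351))) + 33494/((2*(-177)*(103 - 177))) = 45704/((11396*9117)) + 33494/((2*(-177)*(-74))) = 45704/103897332 + 33494/26196 = 45704*(1/103897332) + 33494*(1/26196) = 11426/25974333 + 16747/13098 = 105951257/82837062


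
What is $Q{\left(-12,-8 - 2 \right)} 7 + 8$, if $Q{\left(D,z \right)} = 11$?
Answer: $85$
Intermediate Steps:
$Q{\left(-12,-8 - 2 \right)} 7 + 8 = 11 \cdot 7 + 8 = 77 + 8 = 85$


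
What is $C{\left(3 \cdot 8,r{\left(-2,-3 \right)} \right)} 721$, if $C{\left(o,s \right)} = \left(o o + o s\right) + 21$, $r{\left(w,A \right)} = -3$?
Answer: $378525$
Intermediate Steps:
$C{\left(o,s \right)} = 21 + o^{2} + o s$ ($C{\left(o,s \right)} = \left(o^{2} + o s\right) + 21 = 21 + o^{2} + o s$)
$C{\left(3 \cdot 8,r{\left(-2,-3 \right)} \right)} 721 = \left(21 + \left(3 \cdot 8\right)^{2} + 3 \cdot 8 \left(-3\right)\right) 721 = \left(21 + 24^{2} + 24 \left(-3\right)\right) 721 = \left(21 + 576 - 72\right) 721 = 525 \cdot 721 = 378525$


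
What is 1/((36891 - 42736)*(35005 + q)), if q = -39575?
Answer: 1/26711650 ≈ 3.7437e-8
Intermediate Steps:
1/((36891 - 42736)*(35005 + q)) = 1/((36891 - 42736)*(35005 - 39575)) = 1/(-5845*(-4570)) = 1/26711650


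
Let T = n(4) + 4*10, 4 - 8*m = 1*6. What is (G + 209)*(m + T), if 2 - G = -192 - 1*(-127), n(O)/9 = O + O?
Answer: 30843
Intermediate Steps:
n(O) = 18*O (n(O) = 9*(O + O) = 9*(2*O) = 18*O)
m = -¼ (m = ½ - 6/8 = ½ - ⅛*6 = ½ - ¾ = -¼ ≈ -0.25000)
T = 112 (T = 18*4 + 4*10 = 72 + 40 = 112)
G = 67 (G = 2 - (-192 - 1*(-127)) = 2 - (-192 + 127) = 2 - 1*(-65) = 2 + 65 = 67)
(G + 209)*(m + T) = (67 + 209)*(-¼ + 112) = 276*(447/4) = 30843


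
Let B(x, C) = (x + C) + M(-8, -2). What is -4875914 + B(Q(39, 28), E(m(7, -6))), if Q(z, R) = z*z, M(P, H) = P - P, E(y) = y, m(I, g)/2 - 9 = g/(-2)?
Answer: -4874369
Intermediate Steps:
m(I, g) = 18 - g (m(I, g) = 18 + 2*(g/(-2)) = 18 + 2*(g*(-½)) = 18 + 2*(-g/2) = 18 - g)
M(P, H) = 0
Q(z, R) = z²
B(x, C) = C + x (B(x, C) = (x + C) + 0 = (C + x) + 0 = C + x)
-4875914 + B(Q(39, 28), E(m(7, -6))) = -4875914 + ((18 - 1*(-6)) + 39²) = -4875914 + ((18 + 6) + 1521) = -4875914 + (24 + 1521) = -4875914 + 1545 = -4874369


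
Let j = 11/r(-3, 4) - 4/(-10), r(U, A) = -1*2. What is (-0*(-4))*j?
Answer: 0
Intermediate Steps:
r(U, A) = -2
j = -51/10 (j = 11/(-2) - 4/(-10) = 11*(-½) - 4*(-⅒) = -11/2 + ⅖ = -51/10 ≈ -5.1000)
(-0*(-4))*j = -0*(-4)*(-51/10) = -10*0*(-51/10) = 0*(-51/10) = 0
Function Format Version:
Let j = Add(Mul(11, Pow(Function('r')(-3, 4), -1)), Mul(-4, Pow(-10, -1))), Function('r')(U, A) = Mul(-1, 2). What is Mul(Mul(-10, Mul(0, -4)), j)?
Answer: 0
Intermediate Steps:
Function('r')(U, A) = -2
j = Rational(-51, 10) (j = Add(Mul(11, Pow(-2, -1)), Mul(-4, Pow(-10, -1))) = Add(Mul(11, Rational(-1, 2)), Mul(-4, Rational(-1, 10))) = Add(Rational(-11, 2), Rational(2, 5)) = Rational(-51, 10) ≈ -5.1000)
Mul(Mul(-10, Mul(0, -4)), j) = Mul(Mul(-10, Mul(0, -4)), Rational(-51, 10)) = Mul(Mul(-10, 0), Rational(-51, 10)) = Mul(0, Rational(-51, 10)) = 0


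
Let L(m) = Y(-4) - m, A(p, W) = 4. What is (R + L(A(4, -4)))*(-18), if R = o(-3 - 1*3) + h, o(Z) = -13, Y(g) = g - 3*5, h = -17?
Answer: 954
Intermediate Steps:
Y(g) = -15 + g (Y(g) = g - 15 = -15 + g)
R = -30 (R = -13 - 17 = -30)
L(m) = -19 - m (L(m) = (-15 - 4) - m = -19 - m)
(R + L(A(4, -4)))*(-18) = (-30 + (-19 - 1*4))*(-18) = (-30 + (-19 - 4))*(-18) = (-30 - 23)*(-18) = -53*(-18) = 954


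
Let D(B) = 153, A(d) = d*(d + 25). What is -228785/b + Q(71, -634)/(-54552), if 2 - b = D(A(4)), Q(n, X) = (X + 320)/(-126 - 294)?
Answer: 2620942633493/1729843920 ≈ 1515.1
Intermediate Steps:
A(d) = d*(25 + d)
Q(n, X) = -16/21 - X/420 (Q(n, X) = (320 + X)/(-420) = (320 + X)*(-1/420) = -16/21 - X/420)
b = -151 (b = 2 - 1*153 = 2 - 153 = -151)
-228785/b + Q(71, -634)/(-54552) = -228785/(-151) + (-16/21 - 1/420*(-634))/(-54552) = -228785*(-1/151) + (-16/21 + 317/210)*(-1/54552) = 228785/151 + (157/210)*(-1/54552) = 228785/151 - 157/11455920 = 2620942633493/1729843920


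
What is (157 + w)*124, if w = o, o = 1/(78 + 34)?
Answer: 545135/28 ≈ 19469.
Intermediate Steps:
o = 1/112 ≈ 0.0089286
w = 1/112 ≈ 0.0089286
(157 + w)*124 = (157 + 1/112)*124 = (17585/112)*124 = 545135/28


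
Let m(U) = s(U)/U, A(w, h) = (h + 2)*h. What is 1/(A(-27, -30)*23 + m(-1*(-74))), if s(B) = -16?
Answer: 37/714832 ≈ 5.1760e-5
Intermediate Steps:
A(w, h) = h*(2 + h) (A(w, h) = (2 + h)*h = h*(2 + h))
m(U) = -16/U
1/(A(-27, -30)*23 + m(-1*(-74))) = 1/(-30*(2 - 30)*23 - 16/((-1*(-74)))) = 1/(-30*(-28)*23 - 16/74) = 1/(840*23 - 16*1/74) = 1/(19320 - 8/37) = 1/(714832/37) = 37/714832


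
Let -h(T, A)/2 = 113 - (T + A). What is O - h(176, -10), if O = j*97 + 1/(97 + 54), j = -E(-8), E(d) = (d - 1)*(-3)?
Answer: -411474/151 ≈ -2725.0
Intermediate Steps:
E(d) = 3 - 3*d (E(d) = (-1 + d)*(-3) = 3 - 3*d)
j = -27 (j = -(3 - 3*(-8)) = -(3 + 24) = -1*27 = -27)
h(T, A) = -226 + 2*A + 2*T (h(T, A) = -2*(113 - (T + A)) = -2*(113 - (A + T)) = -2*(113 + (-A - T)) = -2*(113 - A - T) = -226 + 2*A + 2*T)
O = -395468/151 (O = -27*97 + 1/(97 + 54) = -2619 + 1/151 = -395468/151 ≈ -2619.0)
O - h(176, -10) = -395468/151 - (-226 + 2*(-10) + 2*176) = -395468/151 - (-226 - 20 + 352) = -395468/151 - 1*106 = -395468/151 - 106 = -411474/151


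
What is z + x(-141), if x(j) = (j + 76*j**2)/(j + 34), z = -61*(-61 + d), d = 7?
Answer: -1158357/107 ≈ -10826.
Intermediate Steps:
z = 3294 (z = -61*(-61 + 7) = -61*(-54) = 3294)
x(j) = (j + 76*j**2)/(34 + j)
z + x(-141) = 3294 - 141*(1 + 76*(-141))/(34 - 141) = 3294 - 141*(1 - 10716)/(-107) = 3294 - 141*(-1/107)*(-10715) = 3294 - 1510815/107 = -1158357/107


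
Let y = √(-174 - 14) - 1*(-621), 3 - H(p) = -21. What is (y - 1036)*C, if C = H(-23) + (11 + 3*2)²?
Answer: -129895 + 626*I*√47 ≈ -1.299e+5 + 4291.6*I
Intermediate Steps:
H(p) = 24 (H(p) = 3 - 1*(-21) = 3 + 21 = 24)
C = 313 (C = 24 + (11 + 3*2)² = 24 + (11 + 6)² = 24 + 17² = 24 + 289 = 313)
y = 621 + 2*I*√47 (y = √(-188) + 621 = 2*I*√47 + 621 = 621 + 2*I*√47 ≈ 621.0 + 13.711*I)
(y - 1036)*C = ((621 + 2*I*√47) - 1036)*313 = (-415 + 2*I*√47)*313 = -129895 + 626*I*√47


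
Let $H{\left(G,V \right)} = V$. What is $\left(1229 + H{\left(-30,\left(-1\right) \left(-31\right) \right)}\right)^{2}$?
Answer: $1587600$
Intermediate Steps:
$\left(1229 + H{\left(-30,\left(-1\right) \left(-31\right) \right)}\right)^{2} = \left(1229 - -31\right)^{2} = \left(1229 + 31\right)^{2} = 1260^{2} = 1587600$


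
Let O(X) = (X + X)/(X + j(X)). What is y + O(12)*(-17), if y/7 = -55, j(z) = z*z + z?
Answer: -2712/7 ≈ -387.43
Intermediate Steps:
j(z) = z + z² (j(z) = z² + z = z + z²)
y = -385 (y = 7*(-55) = -385)
O(X) = 2*X/(X + X*(1 + X)) (O(X) = (X + X)/(X + X*(1 + X)) = (2*X)/(X + X*(1 + X)) = 2*X/(X + X*(1 + X)))
y + O(12)*(-17) = -385 + (2/(2 + 12))*(-17) = -385 + (2/14)*(-17) = -385 + (2*(1/14))*(-17) = -385 + (⅐)*(-17) = -385 - 17/7 = -2712/7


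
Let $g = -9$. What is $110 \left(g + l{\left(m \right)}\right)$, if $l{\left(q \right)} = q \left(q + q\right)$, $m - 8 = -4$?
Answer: $2530$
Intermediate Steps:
$m = 4$ ($m = 8 - 4 = 4$)
$l{\left(q \right)} = 2 q^{2}$ ($l{\left(q \right)} = q 2 q = 2 q^{2}$)
$110 \left(g + l{\left(m \right)}\right) = 110 \left(-9 + 2 \cdot 4^{2}\right) = 110 \left(-9 + 2 \cdot 16\right) = 110 \left(-9 + 32\right) = 110 \cdot 23 = 2530$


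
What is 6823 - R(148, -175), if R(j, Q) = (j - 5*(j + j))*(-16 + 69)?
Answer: 77419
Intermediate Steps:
R(j, Q) = -477*j (R(j, Q) = (j - 10*j)*53 = -9*j*53 = -477*j)
6823 - R(148, -175) = 6823 - (-477)*148 = 6823 - 1*(-70596) = 6823 + 70596 = 77419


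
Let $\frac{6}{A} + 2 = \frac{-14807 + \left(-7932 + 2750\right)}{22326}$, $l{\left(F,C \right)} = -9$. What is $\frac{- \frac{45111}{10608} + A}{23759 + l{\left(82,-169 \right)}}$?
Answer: $- \frac{481891711}{1809517060000} \approx -0.00026631$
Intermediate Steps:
$A = - \frac{44652}{21547}$ ($A = \frac{6}{-2 + \frac{-14807 + \left(-7932 + 2750\right)}{22326}} = \frac{6}{-2 + \left(-14807 - 5182\right) \frac{1}{22326}} = \frac{6}{-2 - \frac{6663}{7442}} = \frac{6}{- \frac{21547}{7442}} = 6 \left(- \frac{7442}{21547}\right) = - \frac{44652}{21547} \approx -2.0723$)
$\frac{- \frac{45111}{10608} + A}{23759 + l{\left(82,-169 \right)}} = \frac{- \frac{45111}{10608} - \frac{44652}{21547}}{23759 - 9} = \frac{\left(-45111\right) \frac{1}{10608} - \frac{44652}{21547}}{23750} = \left(- \frac{15037}{3536} - \frac{44652}{21547}\right) \frac{1}{23750} = \left(- \frac{481891711}{76190192}\right) \frac{1}{23750} = - \frac{481891711}{1809517060000}$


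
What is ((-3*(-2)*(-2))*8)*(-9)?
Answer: 864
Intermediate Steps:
((-3*(-2)*(-2))*8)*(-9) = ((6*(-2))*8)*(-9) = -12*8*(-9) = -96*(-9) = 864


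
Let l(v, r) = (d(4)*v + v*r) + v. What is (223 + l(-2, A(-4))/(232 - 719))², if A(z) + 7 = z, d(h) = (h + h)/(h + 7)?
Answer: 1426608081649/28697449 ≈ 49712.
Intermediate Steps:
d(h) = 2*h/(7 + h) (d(h) = (2*h)/(7 + h) = 2*h/(7 + h))
A(z) = -7 + z
l(v, r) = 19*v/11 + r*v (l(v, r) = ((2*4/(7 + 4))*v + v*r) + v = ((2*4/11)*v + r*v) + v = ((2*4*(1/11))*v + r*v) + v = (8*v/11 + r*v) + v = 19*v/11 + r*v)
(223 + l(-2, A(-4))/(232 - 719))² = (223 + ((1/11)*(-2)*(19 + 11*(-7 - 4)))/(232 - 719))² = (223 + ((1/11)*(-2)*(19 + 11*(-11)))/(-487))² = (223 + ((1/11)*(-2)*(19 - 121))*(-1/487))² = (223 + ((1/11)*(-2)*(-102))*(-1/487))² = (223 + (204/11)*(-1/487))² = (223 - 204/5357)² = (1194407/5357)² = 1426608081649/28697449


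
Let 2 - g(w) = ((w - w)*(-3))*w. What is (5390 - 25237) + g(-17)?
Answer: -19845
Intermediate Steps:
g(w) = 2 (g(w) = 2 - (w - w)*(-3)*w = 2 - 0*(-3)*w = 2 - 0*w = 2 - 1*0 = 2 + 0 = 2)
(5390 - 25237) + g(-17) = (5390 - 25237) + 2 = -19847 + 2 = -19845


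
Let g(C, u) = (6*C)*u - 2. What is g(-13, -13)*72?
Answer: 72864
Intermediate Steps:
g(C, u) = -2 + 6*C*u (g(C, u) = 6*C*u - 2 = -2 + 6*C*u)
g(-13, -13)*72 = (-2 + 6*(-13)*(-13))*72 = (-2 + 1014)*72 = 1012*72 = 72864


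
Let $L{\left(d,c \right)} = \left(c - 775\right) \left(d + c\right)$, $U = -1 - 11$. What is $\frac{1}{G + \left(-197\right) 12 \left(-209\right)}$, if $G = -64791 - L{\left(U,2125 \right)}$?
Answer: $- \frac{1}{2423265} \approx -4.1267 \cdot 10^{-7}$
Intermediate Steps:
$U = -12$ ($U = -1 - 11 = -12$)
$L{\left(d,c \right)} = \left(-775 + c\right) \left(c + d\right)$
$G = -2917341$ ($G = -64791 - \left(2125^{2} - 1646875 - -9300 + 2125 \left(-12\right)\right) = -64791 - \left(4515625 - 1646875 + 9300 - 25500\right) = -64791 - 2852550 = -2917341$)
$\frac{1}{G + \left(-197\right) 12 \left(-209\right)} = \frac{1}{-2917341 + \left(-197\right) 12 \left(-209\right)} = \frac{1}{-2917341 - -494076} = \frac{1}{-2917341 + 494076} = \frac{1}{-2423265} = - \frac{1}{2423265}$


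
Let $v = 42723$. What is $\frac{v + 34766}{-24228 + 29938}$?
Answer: $\frac{77489}{5710} \approx 13.571$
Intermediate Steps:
$\frac{v + 34766}{-24228 + 29938} = \frac{42723 + 34766}{-24228 + 29938} = \frac{77489}{5710}$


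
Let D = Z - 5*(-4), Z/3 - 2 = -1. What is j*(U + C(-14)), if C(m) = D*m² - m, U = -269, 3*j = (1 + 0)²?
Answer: 4253/3 ≈ 1417.7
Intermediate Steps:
Z = 3 (Z = 6 + 3*(-1) = 6 - 3 = 3)
j = ⅓ (j = (1 + 0)²/3 = (⅓)*1² = (⅓)*1 = ⅓ ≈ 0.33333)
D = 23 (D = 3 - 5*(-4) = 3 + 20 = 23)
C(m) = -m + 23*m² (C(m) = 23*m² - m = -m + 23*m²)
j*(U + C(-14)) = (-269 - 14*(-1 + 23*(-14)))/3 = (-269 - 14*(-1 - 322))/3 = (-269 - 14*(-323))/3 = (-269 + 4522)/3 = (⅓)*4253 = 4253/3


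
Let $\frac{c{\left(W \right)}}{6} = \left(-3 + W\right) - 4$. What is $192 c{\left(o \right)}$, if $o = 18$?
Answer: $12672$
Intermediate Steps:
$c{\left(W \right)} = -42 + 6 W$ ($c{\left(W \right)} = 6 \left(\left(-3 + W\right) - 4\right) = 6 \left(-7 + W\right) = -42 + 6 W$)
$192 c{\left(o \right)} = 192 \left(-42 + 6 \cdot 18\right) = 192 \left(-42 + 108\right) = 192 \cdot 66 = 12672$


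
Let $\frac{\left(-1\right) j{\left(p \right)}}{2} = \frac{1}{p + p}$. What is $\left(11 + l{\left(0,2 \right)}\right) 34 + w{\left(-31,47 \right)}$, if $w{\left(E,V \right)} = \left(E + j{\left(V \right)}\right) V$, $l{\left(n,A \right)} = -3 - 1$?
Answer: $-1220$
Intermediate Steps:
$l{\left(n,A \right)} = -4$
$j{\left(p \right)} = - \frac{1}{p}$ ($j{\left(p \right)} = - \frac{2}{p + p} = - \frac{2}{2 p} = - 2 \frac{1}{2 p} = - \frac{1}{p}$)
$w{\left(E,V \right)} = V \left(E - \frac{1}{V}\right)$ ($w{\left(E,V \right)} = \left(E - \frac{1}{V}\right) V = V \left(E - \frac{1}{V}\right)$)
$\left(11 + l{\left(0,2 \right)}\right) 34 + w{\left(-31,47 \right)} = \left(11 - 4\right) 34 - 1458 = 7 \cdot 34 - 1458 = 238 - 1458 = -1220$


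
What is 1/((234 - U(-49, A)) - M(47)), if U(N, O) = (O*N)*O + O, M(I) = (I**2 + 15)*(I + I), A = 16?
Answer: -1/196294 ≈ -5.0944e-6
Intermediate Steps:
M(I) = 2*I*(15 + I**2) (M(I) = (15 + I**2)*(2*I) = 2*I*(15 + I**2))
U(N, O) = O + N*O**2 (U(N, O) = (N*O)*O + O = N*O**2 + O = O + N*O**2)
1/((234 - U(-49, A)) - M(47)) = 1/((234 - 16*(1 - 49*16)) - 2*47*(15 + 47**2)) = 1/((234 - 16*(1 - 784)) - 2*47*(15 + 2209)) = 1/((234 - 16*(-783)) - 2*47*2224) = 1/((234 - 1*(-12528)) - 1*209056) = 1/((234 + 12528) - 209056) = 1/(12762 - 209056) = 1/(-196294) = -1/196294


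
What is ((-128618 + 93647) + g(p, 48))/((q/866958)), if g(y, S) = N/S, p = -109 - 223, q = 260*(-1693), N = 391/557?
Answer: 27019736280529/392288416 ≈ 68877.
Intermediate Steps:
N = 391/557 (N = 391*(1/557) = 391/557 ≈ 0.70197)
q = -440180
p = -332
g(y, S) = 391/(557*S)
((-128618 + 93647) + g(p, 48))/((q/866958)) = ((-128618 + 93647) + (391/557)/48)/((-440180/866958)) = (-34971 + (391/557)*(1/48))/((-440180*1/866958)) = (-34971 + 391/26736)/(-220090/433479) = -934984265/26736*(-433479/220090) = 27019736280529/392288416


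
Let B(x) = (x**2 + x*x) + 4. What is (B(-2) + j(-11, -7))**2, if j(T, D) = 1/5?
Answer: 3721/25 ≈ 148.84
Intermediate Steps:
j(T, D) = 1/5
B(x) = 4 + 2*x**2 (B(x) = (x**2 + x**2) + 4 = 2*x**2 + 4 = 4 + 2*x**2)
(B(-2) + j(-11, -7))**2 = ((4 + 2*(-2)**2) + 1/5)**2 = ((4 + 2*4) + 1/5)**2 = ((4 + 8) + 1/5)**2 = (12 + 1/5)**2 = (61/5)**2 = 3721/25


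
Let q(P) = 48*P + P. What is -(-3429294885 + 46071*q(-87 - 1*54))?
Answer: 3747599424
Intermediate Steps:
q(P) = 49*P
-(-3429294885 + 46071*q(-87 - 1*54)) = -(-3429294885 + 2257479*(-87 - 1*54)) = -(-3429294885 + 2257479*(-87 - 54)) = -46071/(1/(49*(-141) - 74435)) = -46071/(1/(-6909 - 74435)) = -46071/(1/(-81344)) = -46071/(-1/81344) = -46071*(-81344) = 3747599424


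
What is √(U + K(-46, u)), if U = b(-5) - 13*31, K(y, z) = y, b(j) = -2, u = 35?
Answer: I*√451 ≈ 21.237*I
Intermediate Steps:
U = -405 (U = -2 - 13*31 = -2 - 403 = -405)
√(U + K(-46, u)) = √(-405 - 46) = √(-451) = I*√451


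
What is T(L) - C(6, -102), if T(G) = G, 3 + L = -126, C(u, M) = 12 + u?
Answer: -147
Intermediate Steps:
L = -129 (L = -3 - 126 = -129)
T(L) - C(6, -102) = -129 - (12 + 6) = -129 - 1*18 = -129 - 18 = -147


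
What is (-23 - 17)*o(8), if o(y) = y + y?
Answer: -640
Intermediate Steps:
o(y) = 2*y
(-23 - 17)*o(8) = (-23 - 17)*(2*8) = -40*16 = -640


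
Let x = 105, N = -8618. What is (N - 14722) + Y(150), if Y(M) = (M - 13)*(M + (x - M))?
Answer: -8955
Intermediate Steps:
Y(M) = -1365 + 105*M (Y(M) = (M - 13)*(M + (105 - M)) = (-13 + M)*105 = -1365 + 105*M)
(N - 14722) + Y(150) = (-8618 - 14722) + (-1365 + 105*150) = -23340 + (-1365 + 15750) = -23340 + 14385 = -8955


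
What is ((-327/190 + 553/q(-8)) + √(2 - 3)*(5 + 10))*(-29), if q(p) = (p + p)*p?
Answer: -916603/12160 - 435*I ≈ -75.379 - 435.0*I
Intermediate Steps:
q(p) = 2*p² (q(p) = (2*p)*p = 2*p²)
((-327/190 + 553/q(-8)) + √(2 - 3)*(5 + 10))*(-29) = ((-327/190 + 553/((2*(-8)²))) + √(2 - 3)*(5 + 10))*(-29) = ((-327*1/190 + 553/((2*64))) + √(-1)*15)*(-29) = ((-327/190 + 553/128) + I*15)*(-29) = ((-327/190 + 553*(1/128)) + 15*I)*(-29) = ((-327/190 + 553/128) + 15*I)*(-29) = (31607/12160 + 15*I)*(-29) = -916603/12160 - 435*I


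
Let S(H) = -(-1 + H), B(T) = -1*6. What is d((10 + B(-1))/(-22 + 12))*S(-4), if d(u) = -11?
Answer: -55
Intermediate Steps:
B(T) = -6
S(H) = 1 - H
d((10 + B(-1))/(-22 + 12))*S(-4) = -11*(1 - 1*(-4)) = -11*(1 + 4) = -11*5 = -55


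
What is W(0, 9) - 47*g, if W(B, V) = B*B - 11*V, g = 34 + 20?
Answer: -2637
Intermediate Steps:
g = 54
W(B, V) = B**2 - 11*V
W(0, 9) - 47*g = (0**2 - 11*9) - 47*54 = (0 - 99) - 2538 = -99 - 2538 = -2637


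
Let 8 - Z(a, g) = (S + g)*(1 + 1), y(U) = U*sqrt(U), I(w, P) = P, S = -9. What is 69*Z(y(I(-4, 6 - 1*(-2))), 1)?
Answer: 1656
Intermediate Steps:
y(U) = U**(3/2)
Z(a, g) = 26 - 2*g (Z(a, g) = 8 - (-9 + g)*(1 + 1) = 8 - (-9 + g)*2 = 8 - (-18 + 2*g) = 8 + (18 - 2*g) = 26 - 2*g)
69*Z(y(I(-4, 6 - 1*(-2))), 1) = 69*(26 - 2*1) = 69*(26 - 2) = 69*24 = 1656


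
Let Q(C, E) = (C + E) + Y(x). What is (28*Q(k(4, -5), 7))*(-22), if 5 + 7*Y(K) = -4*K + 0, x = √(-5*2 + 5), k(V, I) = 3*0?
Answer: -3872 + 352*I*√5 ≈ -3872.0 + 787.1*I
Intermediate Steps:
k(V, I) = 0
x = I*√5 (x = √(-10 + 5) = √(-5) = I*√5 ≈ 2.2361*I)
Y(K) = -5/7 - 4*K/7 (Y(K) = -5/7 + (-4*K + 0)/7 = -5/7 + (-4*K)/7 = -5/7 - 4*K/7)
Q(C, E) = -5/7 + C + E - 4*I*√5/7 (Q(C, E) = (C + E) + (-5/7 - 4*I*√5/7) = -5/7 + C + E - 4*I*√5/7)
(28*Q(k(4, -5), 7))*(-22) = (28*(-5/7 + 0 + 7 - 4*I*√5/7))*(-22) = (28*(44/7 - 4*I*√5/7))*(-22) = (176 - 16*I*√5)*(-22) = -3872 + 352*I*√5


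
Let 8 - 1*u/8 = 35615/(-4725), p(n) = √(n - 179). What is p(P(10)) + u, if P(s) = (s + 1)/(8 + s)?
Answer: 117464/945 + 13*I*√38/6 ≈ 124.3 + 13.356*I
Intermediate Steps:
P(s) = (1 + s)/(8 + s)
p(n) = √(-179 + n)
u = 117464/945 (u = 64 - 284920/(-4725) = 64 - 284920*(-1)/4725 = 64 - 8*(-7123/945) = 64 + 56984/945 = 117464/945 ≈ 124.30)
p(P(10)) + u = √(-179 + (1 + 10)/(8 + 10)) + 117464/945 = √(-179 + 11/18) + 117464/945 = √(-3211/18) + 117464/945 = 13*I*√38/6 + 117464/945 = 117464/945 + 13*I*√38/6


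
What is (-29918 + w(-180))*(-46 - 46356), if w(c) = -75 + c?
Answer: 1400087546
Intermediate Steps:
(-29918 + w(-180))*(-46 - 46356) = (-29918 + (-75 - 180))*(-46 - 46356) = (-29918 - 255)*(-46402) = -30173*(-46402) = 1400087546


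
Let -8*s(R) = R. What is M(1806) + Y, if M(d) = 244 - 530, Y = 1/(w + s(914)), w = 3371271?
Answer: -3856603318/13484627 ≈ -286.00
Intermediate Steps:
s(R) = -R/8
Y = 4/13484627 (Y = 1/(3371271 - 1/8*914) = 1/(3371271 - 457/4) = 1/(13484627/4) = 4/13484627 ≈ 2.9663e-7)
M(d) = -286
M(1806) + Y = -286 + 4/13484627 = -3856603318/13484627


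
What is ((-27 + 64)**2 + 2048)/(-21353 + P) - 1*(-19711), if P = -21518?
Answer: 845026864/42871 ≈ 19711.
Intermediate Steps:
((-27 + 64)**2 + 2048)/(-21353 + P) - 1*(-19711) = ((-27 + 64)**2 + 2048)/(-21353 - 21518) - 1*(-19711) = (37**2 + 2048)/(-42871) + 19711 = (1369 + 2048)*(-1/42871) + 19711 = 3417*(-1/42871) + 19711 = -3417/42871 + 19711 = 845026864/42871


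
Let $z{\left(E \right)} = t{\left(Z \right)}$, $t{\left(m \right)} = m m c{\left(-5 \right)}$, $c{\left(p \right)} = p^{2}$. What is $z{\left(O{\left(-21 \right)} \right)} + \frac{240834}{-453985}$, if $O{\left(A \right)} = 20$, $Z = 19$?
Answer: $\frac{4096973791}{453985} \approx 9024.5$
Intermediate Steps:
$t{\left(m \right)} = 25 m^{2}$ ($t{\left(m \right)} = m m \left(-5\right)^{2} = m^{2} \cdot 25 = 25 m^{2}$)
$z{\left(E \right)} = 9025$ ($z{\left(E \right)} = 25 \cdot 19^{2} = 25 \cdot 361 = 9025$)
$z{\left(O{\left(-21 \right)} \right)} + \frac{240834}{-453985} = 9025 + \frac{240834}{-453985} = 9025 + 240834 \left(- \frac{1}{453985}\right) = 9025 - \frac{240834}{453985} = \frac{4096973791}{453985}$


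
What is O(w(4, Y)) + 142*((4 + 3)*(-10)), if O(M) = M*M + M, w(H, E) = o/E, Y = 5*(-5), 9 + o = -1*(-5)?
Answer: -6212384/625 ≈ -9939.8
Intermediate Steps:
o = -4 (o = -9 - 1*(-5) = -9 + 5 = -4)
Y = -25
w(H, E) = -4/E
O(M) = M + M**2 (O(M) = M**2 + M = M + M**2)
O(w(4, Y)) + 142*((4 + 3)*(-10)) = (-4/(-25))*(1 - 4/(-25)) + 142*((4 + 3)*(-10)) = (-4*(-1/25))*(1 - 4*(-1/25)) + 142*(7*(-10)) = 4*(1 + 4/25)/25 + 142*(-70) = (4/25)*(29/25) - 9940 = 116/625 - 9940 = -6212384/625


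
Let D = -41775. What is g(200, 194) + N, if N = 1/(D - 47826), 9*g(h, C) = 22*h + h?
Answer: 137388197/268803 ≈ 511.11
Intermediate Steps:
g(h, C) = 23*h/9 (g(h, C) = (22*h + h)/9 = (23*h)/9 = 23*h/9)
N = -1/89601 (N = 1/(-41775 - 47826) = 1/(-89601) = -1/89601 ≈ -1.1161e-5)
g(200, 194) + N = (23/9)*200 - 1/89601 = 4600/9 - 1/89601 = 137388197/268803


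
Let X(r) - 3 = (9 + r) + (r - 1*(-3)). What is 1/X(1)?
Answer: 1/17 ≈ 0.058824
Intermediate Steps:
X(r) = 15 + 2*r (X(r) = 3 + ((9 + r) + (r - 1*(-3))) = 3 + ((9 + r) + (r + 3)) = 3 + ((9 + r) + (3 + r)) = 3 + (12 + 2*r) = 15 + 2*r)
1/X(1) = 1/(15 + 2*1) = 1/(15 + 2) = 1/17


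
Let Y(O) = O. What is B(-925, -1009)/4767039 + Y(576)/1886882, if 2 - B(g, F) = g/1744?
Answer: 799504539247/2614500183950352 ≈ 0.00030580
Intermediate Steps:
B(g, F) = 2 - g/1744
B(-925, -1009)/4767039 + Y(576)/1886882 = (2 - 1/1744*(-925))/4767039 + 576/1886882 = (2 + 925/1744)*(1/4767039) + 576*(1/1886882) = (4413/1744)*(1/4767039) + 288/943441 = 1471/2771238672 + 288/943441 = 799504539247/2614500183950352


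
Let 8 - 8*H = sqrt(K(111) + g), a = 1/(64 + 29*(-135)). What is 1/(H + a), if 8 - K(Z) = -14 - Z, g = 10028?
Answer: -948886400/149741032361 - 355924824*sqrt(1129)/149741032361 ≈ -0.086203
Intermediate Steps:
K(Z) = 22 + Z (K(Z) = 8 - (-14 - Z) = 8 + (14 + Z) = 22 + Z)
a = -1/3851 (a = 1/(64 - 3915) = 1/(-3851) = -1/3851 ≈ -0.00025967)
H = 1 - 3*sqrt(1129)/8 (H = 1 - sqrt((22 + 111) + 10028)/8 = 1 - sqrt(133 + 10028)/8 = 1 - 3*sqrt(1129)/8 ≈ -11.600)
1/(H + a) = 1/((1 - 3*sqrt(1129)/8) - 1/3851) = 1/(3850/3851 - 3*sqrt(1129)/8)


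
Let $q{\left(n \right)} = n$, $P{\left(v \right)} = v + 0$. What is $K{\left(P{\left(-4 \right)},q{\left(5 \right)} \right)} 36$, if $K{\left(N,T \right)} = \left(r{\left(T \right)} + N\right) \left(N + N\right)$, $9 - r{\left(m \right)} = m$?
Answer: $0$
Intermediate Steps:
$P{\left(v \right)} = v$
$r{\left(m \right)} = 9 - m$
$K{\left(N,T \right)} = 2 N \left(9 + N - T\right)$ ($K{\left(N,T \right)} = \left(\left(9 - T\right) + N\right) \left(N + N\right) = \left(9 + N - T\right) 2 N = 2 N \left(9 + N - T\right)$)
$K{\left(P{\left(-4 \right)},q{\left(5 \right)} \right)} 36 = 2 \left(-4\right) \left(9 - 4 - 5\right) 36 = 2 \left(-4\right) 0 \cdot 36 = 0 \cdot 36 = 0$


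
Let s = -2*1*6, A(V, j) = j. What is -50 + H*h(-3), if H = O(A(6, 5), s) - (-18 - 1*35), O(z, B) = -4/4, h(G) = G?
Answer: -206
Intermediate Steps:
s = -12 (s = -2*6 = -12)
O(z, B) = -1 (O(z, B) = -4*¼ = -1)
H = 52 (H = -1 - (-18 - 1*35) = -1 - (-18 - 35) = -1 - 1*(-53) = -1 + 53 = 52)
-50 + H*h(-3) = -50 + 52*(-3) = -50 - 156 = -206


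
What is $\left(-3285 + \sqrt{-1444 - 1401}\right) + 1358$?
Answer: $-1927 + i \sqrt{2845} \approx -1927.0 + 53.339 i$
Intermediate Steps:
$\left(-3285 + \sqrt{-1444 - 1401}\right) + 1358 = \left(-3285 + \sqrt{-2845}\right) + 1358 = \left(-3285 + i \sqrt{2845}\right) + 1358 = -1927 + i \sqrt{2845}$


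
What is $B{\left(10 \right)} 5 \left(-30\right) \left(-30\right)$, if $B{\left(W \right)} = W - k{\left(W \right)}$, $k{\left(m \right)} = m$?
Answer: $0$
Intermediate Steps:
$B{\left(W \right)} = 0$ ($B{\left(W \right)} = W - W = 0$)
$B{\left(10 \right)} 5 \left(-30\right) \left(-30\right) = 0 \cdot 5 \left(-30\right) \left(-30\right) = 0 \left(-150\right) \left(-30\right) = 0 \left(-30\right) = 0$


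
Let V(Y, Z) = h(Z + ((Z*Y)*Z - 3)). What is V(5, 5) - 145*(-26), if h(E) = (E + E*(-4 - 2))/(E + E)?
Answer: 7535/2 ≈ 3767.5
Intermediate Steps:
h(E) = -5/2 (h(E) = (E + E*(-6))/((2*E)) = (E - 6*E)*(1/(2*E)) = (-5*E)*(1/(2*E)) = -5/2)
V(Y, Z) = -5/2
V(5, 5) - 145*(-26) = -5/2 - 145*(-26) = -5/2 + 3770 = 7535/2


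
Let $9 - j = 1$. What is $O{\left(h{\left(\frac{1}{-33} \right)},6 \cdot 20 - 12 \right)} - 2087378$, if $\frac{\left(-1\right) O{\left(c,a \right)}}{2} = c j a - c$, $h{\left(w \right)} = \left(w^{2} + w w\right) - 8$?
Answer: $- \frac{2258121182}{1089} \approx -2.0736 \cdot 10^{6}$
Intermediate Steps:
$h{\left(w \right)} = -8 + 2 w^{2}$ ($h{\left(w \right)} = \left(w^{2} + w^{2}\right) - 8 = 2 w^{2} - 8 = -8 + 2 w^{2}$)
$j = 8$ ($j = 9 - 1 = 8$)
$O{\left(c,a \right)} = 2 c - 16 a c$ ($O{\left(c,a \right)} = - 2 \left(c 8 a - c\right) = - 2 \left(8 c a - c\right) = - 2 \left(8 a c - c\right) = - 2 \left(- c + 8 a c\right) = 2 c - 16 a c$)
$O{\left(h{\left(\frac{1}{-33} \right)},6 \cdot 20 - 12 \right)} - 2087378 = 2 \left(-8 + 2 \left(\frac{1}{-33}\right)^{2}\right) \left(1 - 8 \left(6 \cdot 20 - 12\right)\right) - 2087378 = 2 \left(-8 + 2 \left(- \frac{1}{33}\right)^{2}\right) \left(1 - 8 \left(120 - 12\right)\right) - 2087378 = 2 \left(-8 + 2 \cdot \frac{1}{1089}\right) \left(1 - 864\right) - 2087378 = 2 \left(-8 + \frac{2}{1089}\right) \left(1 - 864\right) - 2087378 = 2 \left(- \frac{8710}{1089}\right) \left(-863\right) - 2087378 = \frac{15033460}{1089} - 2087378 = - \frac{2258121182}{1089}$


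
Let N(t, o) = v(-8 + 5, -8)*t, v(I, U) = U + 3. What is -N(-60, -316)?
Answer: -300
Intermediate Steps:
v(I, U) = 3 + U
N(t, o) = -5*t (N(t, o) = (3 - 8)*t = -5*t)
-N(-60, -316) = -(-5)*(-60) = -1*300 = -300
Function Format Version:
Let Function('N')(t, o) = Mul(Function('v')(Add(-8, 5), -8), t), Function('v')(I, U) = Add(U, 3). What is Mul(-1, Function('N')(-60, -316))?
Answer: -300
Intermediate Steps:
Function('v')(I, U) = Add(3, U)
Function('N')(t, o) = Mul(-5, t) (Function('N')(t, o) = Mul(Add(3, -8), t) = Mul(-5, t))
Mul(-1, Function('N')(-60, -316)) = Mul(-1, Mul(-5, -60)) = Mul(-1, 300) = -300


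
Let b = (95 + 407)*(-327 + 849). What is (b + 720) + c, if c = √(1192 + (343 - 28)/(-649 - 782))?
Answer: 262764 + √30129387/159 ≈ 2.6280e+5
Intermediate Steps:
b = 262044 (b = 502*522 = 262044)
c = √30129387/159 (c = √(1192 + 315/(-1431)) = √(1192 + 315*(-1/1431)) = √(1192 - 35/159) = √(189493/159) = √30129387/159 ≈ 34.522)
(b + 720) + c = (262044 + 720) + √30129387/159 = 262764 + √30129387/159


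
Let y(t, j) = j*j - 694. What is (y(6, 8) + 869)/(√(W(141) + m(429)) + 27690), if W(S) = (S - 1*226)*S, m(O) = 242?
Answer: 6617910/766747843 - 239*I*√11743/766747843 ≈ 0.0086311 - 3.3778e-5*I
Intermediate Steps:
W(S) = S*(-226 + S) (W(S) = (S - 226)*S = (-226 + S)*S = S*(-226 + S))
y(t, j) = -694 + j² (y(t, j) = j² - 694 = -694 + j²)
(y(6, 8) + 869)/(√(W(141) + m(429)) + 27690) = ((-694 + 8²) + 869)/(√(141*(-226 + 141) + 242) + 27690) = ((-694 + 64) + 869)/(√(141*(-85) + 242) + 27690) = (-630 + 869)/(√(-11985 + 242) + 27690) = 239/(√(-11743) + 27690) = 239/(I*√11743 + 27690) = 239/(27690 + I*√11743)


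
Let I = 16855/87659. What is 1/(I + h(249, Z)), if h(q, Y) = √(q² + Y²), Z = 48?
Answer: -295498489/98825156895736 + 23052300843*√7145/494125784478680 ≈ 0.0039405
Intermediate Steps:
h(q, Y) = √(Y² + q²)
I = 16855/87659 (I = 16855*(1/87659) = 16855/87659 ≈ 0.19228)
1/(I + h(249, Z)) = 1/(16855/87659 + √(48² + 249²)) = 1/(16855/87659 + √(2304 + 62001)) = 1/(16855/87659 + √64305) = 1/(16855/87659 + 3*√7145)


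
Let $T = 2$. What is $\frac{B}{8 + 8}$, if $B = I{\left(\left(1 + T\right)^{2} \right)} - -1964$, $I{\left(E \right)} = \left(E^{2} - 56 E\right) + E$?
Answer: $\frac{775}{8} \approx 96.875$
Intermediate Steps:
$I{\left(E \right)} = E^{2} - 55 E$
$B = 1550$ ($B = \left(1 + 2\right)^{2} \left(-55 + \left(1 + 2\right)^{2}\right) - -1964 = 3^{2} \left(-55 + 3^{2}\right) + 1964 = 9 \left(-55 + 9\right) + 1964 = 9 \left(-46\right) + 1964 = -414 + 1964 = 1550$)
$\frac{B}{8 + 8} = \frac{1}{8 + 8} \cdot 1550 = \frac{1}{16} \cdot 1550 = \frac{775}{8}$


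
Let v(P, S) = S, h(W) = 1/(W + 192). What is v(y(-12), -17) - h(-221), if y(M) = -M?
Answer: -492/29 ≈ -16.966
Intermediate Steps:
h(W) = 1/(192 + W)
v(y(-12), -17) - h(-221) = -17 - 1/(192 - 221) = -17 - 1/(-29) = -17 - 1*(-1/29) = -17 + 1/29 = -492/29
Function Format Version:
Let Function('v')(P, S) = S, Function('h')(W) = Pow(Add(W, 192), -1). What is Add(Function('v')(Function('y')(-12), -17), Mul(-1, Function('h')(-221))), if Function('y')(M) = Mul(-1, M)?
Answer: Rational(-492, 29) ≈ -16.966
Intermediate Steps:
Function('h')(W) = Pow(Add(192, W), -1)
Add(Function('v')(Function('y')(-12), -17), Mul(-1, Function('h')(-221))) = Add(-17, Mul(-1, Pow(Add(192, -221), -1))) = Add(-17, Mul(-1, Pow(-29, -1))) = Add(-17, Mul(-1, Rational(-1, 29))) = Add(-17, Rational(1, 29)) = Rational(-492, 29)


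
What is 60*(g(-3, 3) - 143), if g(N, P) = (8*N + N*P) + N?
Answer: -10740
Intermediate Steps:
g(N, P) = 9*N + N*P
60*(g(-3, 3) - 143) = 60*(-3*(9 + 3) - 143) = 60*(-3*12 - 143) = 60*(-36 - 143) = 60*(-179) = -10740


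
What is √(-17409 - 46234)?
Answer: I*√63643 ≈ 252.28*I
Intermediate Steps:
√(-17409 - 46234) = √(-63643) = I*√63643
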